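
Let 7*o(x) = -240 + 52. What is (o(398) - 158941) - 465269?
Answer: -4369658/7 ≈ -6.2424e+5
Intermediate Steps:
o(x) = -188/7 (o(x) = (-240 + 52)/7 = (1/7)*(-188) = -188/7)
(o(398) - 158941) - 465269 = (-188/7 - 158941) - 465269 = -1112775/7 - 465269 = -4369658/7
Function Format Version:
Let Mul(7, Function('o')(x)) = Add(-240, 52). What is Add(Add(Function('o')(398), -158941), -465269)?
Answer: Rational(-4369658, 7) ≈ -6.2424e+5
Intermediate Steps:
Function('o')(x) = Rational(-188, 7) (Function('o')(x) = Mul(Rational(1, 7), Add(-240, 52)) = Mul(Rational(1, 7), -188) = Rational(-188, 7))
Add(Add(Function('o')(398), -158941), -465269) = Add(Add(Rational(-188, 7), -158941), -465269) = Add(Rational(-1112775, 7), -465269) = Rational(-4369658, 7)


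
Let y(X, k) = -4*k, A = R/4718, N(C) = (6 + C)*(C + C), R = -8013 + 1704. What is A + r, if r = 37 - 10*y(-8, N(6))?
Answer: 27343937/4718 ≈ 5795.7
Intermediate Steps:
R = -6309
N(C) = 2*C*(6 + C) (N(C) = (6 + C)*(2*C) = 2*C*(6 + C))
A = -6309/4718 ≈ -1.3372
r = 5797 (r = 37 - (-40)*2*6*(6 + 6) = 37 - (-40)*2*6*12 = 37 - (-40)*144 = 37 - 10*(-576) = 37 + 5760 = 5797)
A + r = -6309/4718 + 5797 = 27343937/4718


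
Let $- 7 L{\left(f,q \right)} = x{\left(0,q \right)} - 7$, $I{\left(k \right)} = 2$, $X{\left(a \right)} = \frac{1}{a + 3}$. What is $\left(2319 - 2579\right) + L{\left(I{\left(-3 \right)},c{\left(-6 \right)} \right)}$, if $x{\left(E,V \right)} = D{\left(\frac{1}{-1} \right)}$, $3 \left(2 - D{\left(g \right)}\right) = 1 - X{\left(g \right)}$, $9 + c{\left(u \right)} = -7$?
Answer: $- \frac{10889}{42} \approx -259.26$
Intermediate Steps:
$X{\left(a \right)} = \frac{1}{3 + a}$
$c{\left(u \right)} = -16$ ($c{\left(u \right)} = -9 - 7 = -16$)
$D{\left(g \right)} = \frac{5}{3} + \frac{1}{3 \left(3 + g\right)}$ ($D{\left(g \right)} = 2 - \frac{1 - \frac{1}{3 + g}}{3} = 2 - \left(\frac{1}{3} - \frac{1}{3 \left(3 + g\right)}\right) = \frac{5}{3} + \frac{1}{3 \left(3 + g\right)}$)
$x{\left(E,V \right)} = \frac{11}{6}$ ($x{\left(E,V \right)} = \frac{16 + \frac{5}{-1}}{3 \left(3 + \frac{1}{-1}\right)} = \frac{16 + 5 \left(-1\right)}{3 \left(3 - 1\right)} = \frac{16 - 5}{3 \cdot 2} = \frac{1}{3} \cdot \frac{1}{2} \cdot 11 = \frac{11}{6}$)
$L{\left(f,q \right)} = \frac{31}{42}$ ($L{\left(f,q \right)} = - \frac{\frac{11}{6} - 7}{7} = \left(- \frac{1}{7}\right) \left(- \frac{31}{6}\right) = \frac{31}{42}$)
$\left(2319 - 2579\right) + L{\left(I{\left(-3 \right)},c{\left(-6 \right)} \right)} = \left(2319 - 2579\right) + \frac{31}{42} = -260 + \frac{31}{42} = - \frac{10889}{42}$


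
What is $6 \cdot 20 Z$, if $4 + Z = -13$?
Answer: $-2040$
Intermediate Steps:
$Z = -17$ ($Z = -4 - 13 = -17$)
$6 \cdot 20 Z = 6 \cdot 20 \left(-17\right) = 120 \left(-17\right) = -2040$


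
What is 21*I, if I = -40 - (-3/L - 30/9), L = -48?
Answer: -12341/16 ≈ -771.31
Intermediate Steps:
I = -1763/48 (I = -40 - (-3/(-48) - 30/9) = -40 - (-3*(-1/48) - 30*1/9) = -40 - (1/16 - 10/3) = -40 - 1*(-157/48) = -40 + 157/48 = -1763/48 ≈ -36.729)
21*I = 21*(-1763/48) = -12341/16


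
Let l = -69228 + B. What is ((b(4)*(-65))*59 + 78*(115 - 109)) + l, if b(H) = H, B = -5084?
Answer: -89184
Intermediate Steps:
l = -74312 (l = -69228 - 5084 = -74312)
((b(4)*(-65))*59 + 78*(115 - 109)) + l = ((4*(-65))*59 + 78*(115 - 109)) - 74312 = (-260*59 + 78*6) - 74312 = (-15340 + 468) - 74312 = -14872 - 74312 = -89184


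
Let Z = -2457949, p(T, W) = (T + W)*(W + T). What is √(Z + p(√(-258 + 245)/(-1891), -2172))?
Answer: √(8080185863422 + 8214504*I*√13)/1891 ≈ 1503.2 + 0.002755*I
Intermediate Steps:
p(T, W) = (T + W)² (p(T, W) = (T + W)*(T + W) = (T + W)²)
√(Z + p(√(-258 + 245)/(-1891), -2172)) = √(-2457949 + (√(-258 + 245)/(-1891) - 2172)²) = √(-2457949 + (√(-13)*(-1/1891) - 2172)²) = √(-2457949 + ((I*√13)*(-1/1891) - 2172)²) = √(-2457949 + (-I*√13/1891 - 2172)²) = √(-2457949 + (-2172 - I*√13/1891)²)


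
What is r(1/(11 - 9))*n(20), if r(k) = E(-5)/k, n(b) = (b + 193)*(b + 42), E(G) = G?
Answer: -132060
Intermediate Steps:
n(b) = (42 + b)*(193 + b) (n(b) = (193 + b)*(42 + b) = (42 + b)*(193 + b))
r(k) = -5/k
r(1/(11 - 9))*n(20) = (-5/(1/(11 - 9)))*(8106 + 20**2 + 235*20) = (-5/(1/2))*(8106 + 400 + 4700) = -5/1/2*13206 = -5*2*13206 = -10*13206 = -132060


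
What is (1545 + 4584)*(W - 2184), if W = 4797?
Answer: 16015077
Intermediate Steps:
(1545 + 4584)*(W - 2184) = (1545 + 4584)*(4797 - 2184) = 6129*2613 = 16015077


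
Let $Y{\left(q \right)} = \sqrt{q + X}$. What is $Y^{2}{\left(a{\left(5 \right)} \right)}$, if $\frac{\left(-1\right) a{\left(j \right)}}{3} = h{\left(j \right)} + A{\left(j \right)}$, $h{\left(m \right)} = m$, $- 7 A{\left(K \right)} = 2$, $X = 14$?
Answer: $- \frac{1}{7} \approx -0.14286$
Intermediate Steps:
$A{\left(K \right)} = - \frac{2}{7}$ ($A{\left(K \right)} = \left(- \frac{1}{7}\right) 2 = - \frac{2}{7}$)
$a{\left(j \right)} = \frac{6}{7} - 3 j$ ($a{\left(j \right)} = - 3 \left(j - \frac{2}{7}\right) = - 3 \left(- \frac{2}{7} + j\right) = \frac{6}{7} - 3 j$)
$Y{\left(q \right)} = \sqrt{14 + q}$ ($Y{\left(q \right)} = \sqrt{q + 14} = \sqrt{14 + q}$)
$Y^{2}{\left(a{\left(5 \right)} \right)} = \left(\sqrt{14 + \left(\frac{6}{7} - 15\right)}\right)^{2} = \left(\sqrt{14 - \frac{99}{7}}\right)^{2} = \left(\sqrt{- \frac{1}{7}}\right)^{2} = \left(\frac{i \sqrt{7}}{7}\right)^{2} = - \frac{1}{7}$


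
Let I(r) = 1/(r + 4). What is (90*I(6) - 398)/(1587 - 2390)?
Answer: 389/803 ≈ 0.48443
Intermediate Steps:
I(r) = 1/(4 + r)
(90*I(6) - 398)/(1587 - 2390) = (90/(4 + 6) - 398)/(1587 - 2390) = (90/10 - 398)/(-803) = (90*(1/10) - 398)*(-1/803) = (9 - 398)*(-1/803) = -389*(-1/803) = 389/803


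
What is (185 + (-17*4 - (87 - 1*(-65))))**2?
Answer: 1225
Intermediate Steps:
(185 + (-17*4 - (87 - 1*(-65))))**2 = (185 + (-68 - (87 + 65)))**2 = (185 + (-68 - 1*152))**2 = (185 + (-68 - 152))**2 = (185 - 220)**2 = (-35)**2 = 1225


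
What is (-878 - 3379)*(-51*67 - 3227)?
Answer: 28283508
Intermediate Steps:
(-878 - 3379)*(-51*67 - 3227) = -4257*(-3417 - 3227) = -4257*(-6644) = 28283508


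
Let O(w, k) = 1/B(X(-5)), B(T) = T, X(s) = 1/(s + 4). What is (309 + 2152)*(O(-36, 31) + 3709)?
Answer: 9125388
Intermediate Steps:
X(s) = 1/(4 + s)
O(w, k) = -1 (O(w, k) = 1/(1/(4 - 5)) = 1/(1/(-1)) = 1/(-1) = -1)
(309 + 2152)*(O(-36, 31) + 3709) = (309 + 2152)*(-1 + 3709) = 2461*3708 = 9125388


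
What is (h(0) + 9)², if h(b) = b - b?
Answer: 81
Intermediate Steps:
h(b) = 0
(h(0) + 9)² = (0 + 9)² = 9² = 81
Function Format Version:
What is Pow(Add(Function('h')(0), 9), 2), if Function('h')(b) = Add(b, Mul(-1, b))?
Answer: 81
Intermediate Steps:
Function('h')(b) = 0
Pow(Add(Function('h')(0), 9), 2) = Pow(Add(0, 9), 2) = Pow(9, 2) = 81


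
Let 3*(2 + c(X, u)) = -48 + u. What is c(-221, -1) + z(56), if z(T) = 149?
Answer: 392/3 ≈ 130.67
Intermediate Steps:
c(X, u) = -18 + u/3 (c(X, u) = -2 + (-48 + u)/3 = -2 + (-16 + u/3) = -18 + u/3)
c(-221, -1) + z(56) = (-18 + (⅓)*(-1)) + 149 = (-18 - ⅓) + 149 = -55/3 + 149 = 392/3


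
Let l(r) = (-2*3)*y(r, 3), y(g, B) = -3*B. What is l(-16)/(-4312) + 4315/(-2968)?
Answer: -335117/228536 ≈ -1.4664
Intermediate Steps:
l(r) = 54 (l(r) = (-2*3)*(-3*3) = -6*(-9) = 54)
l(-16)/(-4312) + 4315/(-2968) = 54/(-4312) + 4315/(-2968) = 54*(-1/4312) + 4315*(-1/2968) = -27/2156 - 4315/2968 = -335117/228536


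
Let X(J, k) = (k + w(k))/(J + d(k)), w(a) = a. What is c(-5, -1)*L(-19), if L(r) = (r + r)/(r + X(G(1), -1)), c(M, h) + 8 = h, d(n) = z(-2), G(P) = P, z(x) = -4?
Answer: -1026/55 ≈ -18.655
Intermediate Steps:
d(n) = -4
c(M, h) = -8 + h
X(J, k) = 2*k/(-4 + J) (X(J, k) = (k + k)/(J - 4) = (2*k)/(-4 + J) = 2*k/(-4 + J))
L(r) = 2*r/(2/3 + r) (L(r) = (r + r)/(r + 2*(-1)/(-4 + 1)) = (2*r)/(r + 2*(-1)/(-3)) = (2*r)/(r + 2*(-1)*(-1/3)) = (2*r)/(r + 2/3) = (2*r)/(2/3 + r) = 2*r/(2/3 + r))
c(-5, -1)*L(-19) = (-8 - 1)*(6*(-19)/(2 + 3*(-19))) = -54*(-19)/(2 - 57) = -54*(-19)/(-55) = -54*(-19)*(-1)/55 = -9*114/55 = -1026/55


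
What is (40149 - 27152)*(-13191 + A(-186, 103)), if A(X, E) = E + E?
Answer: -168766045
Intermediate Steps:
A(X, E) = 2*E
(40149 - 27152)*(-13191 + A(-186, 103)) = (40149 - 27152)*(-13191 + 2*103) = 12997*(-13191 + 206) = 12997*(-12985) = -168766045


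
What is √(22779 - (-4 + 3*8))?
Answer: √22759 ≈ 150.86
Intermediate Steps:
√(22779 - (-4 + 3*8)) = √(22779 - (-4 + 24)) = √(22779 - 1*20) = √(22779 - 20) = √22759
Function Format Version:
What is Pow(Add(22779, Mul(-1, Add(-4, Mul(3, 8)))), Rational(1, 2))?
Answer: Pow(22759, Rational(1, 2)) ≈ 150.86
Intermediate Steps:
Pow(Add(22779, Mul(-1, Add(-4, Mul(3, 8)))), Rational(1, 2)) = Pow(Add(22779, Mul(-1, Add(-4, 24))), Rational(1, 2)) = Pow(Add(22779, Mul(-1, 20)), Rational(1, 2)) = Pow(Add(22779, -20), Rational(1, 2)) = Pow(22759, Rational(1, 2))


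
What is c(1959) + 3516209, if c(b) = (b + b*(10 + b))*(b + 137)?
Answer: 8092462289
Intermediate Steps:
c(b) = (137 + b)*(b + b*(10 + b)) (c(b) = (b + b*(10 + b))*(137 + b) = (137 + b)*(b + b*(10 + b)))
c(1959) + 3516209 = 1959*(1507 + 1959**2 + 148*1959) + 3516209 = 1959*(1507 + 3837681 + 289932) + 3516209 = 1959*4129120 + 3516209 = 8088946080 + 3516209 = 8092462289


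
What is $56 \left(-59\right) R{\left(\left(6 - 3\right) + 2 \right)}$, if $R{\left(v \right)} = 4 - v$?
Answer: $3304$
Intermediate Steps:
$56 \left(-59\right) R{\left(\left(6 - 3\right) + 2 \right)} = 56 \left(-59\right) \left(4 - \left(\left(6 - 3\right) + 2\right)\right) = - 3304 \left(4 - \left(3 + 2\right)\right) = - 3304 \left(4 - 5\right) = \left(-3304\right) \left(-1\right) = 3304$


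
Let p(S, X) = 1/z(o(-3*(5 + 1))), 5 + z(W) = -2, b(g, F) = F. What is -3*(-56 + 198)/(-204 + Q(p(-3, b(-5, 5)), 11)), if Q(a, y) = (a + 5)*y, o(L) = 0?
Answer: 1491/527 ≈ 2.8292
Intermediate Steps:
z(W) = -7 (z(W) = -5 - 2 = -7)
p(S, X) = -⅐ (p(S, X) = 1/(-7) = -⅐)
Q(a, y) = y*(5 + a) (Q(a, y) = (5 + a)*y = y*(5 + a))
-3*(-56 + 198)/(-204 + Q(p(-3, b(-5, 5)), 11)) = -3*(-56 + 198)/(-204 + 11*(5 - ⅐)) = -426/(-204 + 11*(34/7)) = -426/(-204 + 374/7) = -426/(-1054/7) = -426*(-7)/1054 = -3*(-497/527) = 1491/527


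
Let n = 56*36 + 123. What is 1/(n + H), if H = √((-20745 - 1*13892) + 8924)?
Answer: 713/1533678 - I*√2857/1533678 ≈ 0.0004649 - 3.4851e-5*I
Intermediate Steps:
H = 3*I*√2857 (H = √((-20745 - 13892) + 8924) = √(-34637 + 8924) = √(-25713) = 3*I*√2857 ≈ 160.35*I)
n = 2139 (n = 2016 + 123 = 2139)
1/(n + H) = 1/(2139 + 3*I*√2857)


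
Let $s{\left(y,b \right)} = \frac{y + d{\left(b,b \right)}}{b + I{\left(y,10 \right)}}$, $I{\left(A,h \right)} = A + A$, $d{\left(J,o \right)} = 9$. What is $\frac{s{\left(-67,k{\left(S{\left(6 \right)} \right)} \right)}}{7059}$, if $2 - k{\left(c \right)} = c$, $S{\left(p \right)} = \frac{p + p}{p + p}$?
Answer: $\frac{58}{938847} \approx 6.1778 \cdot 10^{-5}$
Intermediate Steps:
$I{\left(A,h \right)} = 2 A$
$S{\left(p \right)} = 1$ ($S{\left(p \right)} = \frac{2 p}{2 p} = 2 p \frac{1}{2 p} = 1$)
$k{\left(c \right)} = 2 - c$
$s{\left(y,b \right)} = \frac{9 + y}{b + 2 y}$ ($s{\left(y,b \right)} = \frac{y + 9}{b + 2 y} = \frac{9 + y}{b + 2 y}$)
$\frac{s{\left(-67,k{\left(S{\left(6 \right)} \right)} \right)}}{7059} = \frac{\frac{1}{\left(2 - 1\right) + 2 \left(-67\right)} \left(9 - 67\right)}{7059} = \frac{1}{\left(2 - 1\right) - 134} \left(-58\right) \frac{1}{7059} = \frac{1}{1 - 134} \left(-58\right) \frac{1}{7059} = \frac{1}{-133} \left(-58\right) \frac{1}{7059} = \left(- \frac{1}{133}\right) \left(-58\right) \frac{1}{7059} = \frac{58}{133} \cdot \frac{1}{7059} = \frac{58}{938847}$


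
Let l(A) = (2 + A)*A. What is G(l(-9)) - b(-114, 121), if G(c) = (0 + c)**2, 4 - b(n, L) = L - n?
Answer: 4200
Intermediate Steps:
b(n, L) = 4 + n - L (b(n, L) = 4 - (L - n) = 4 + (n - L) = 4 + n - L)
l(A) = A*(2 + A)
G(c) = c**2
G(l(-9)) - b(-114, 121) = (-9*(2 - 9))**2 - (4 - 114 - 1*121) = (-9*(-7))**2 - (4 - 114 - 121) = 63**2 - 1*(-231) = 3969 + 231 = 4200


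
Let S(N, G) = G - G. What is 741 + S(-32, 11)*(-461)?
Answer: 741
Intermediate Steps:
S(N, G) = 0
741 + S(-32, 11)*(-461) = 741 + 0*(-461) = 741 + 0 = 741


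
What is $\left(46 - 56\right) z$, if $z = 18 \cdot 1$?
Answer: $-180$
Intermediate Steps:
$z = 18$
$\left(46 - 56\right) z = \left(46 - 56\right) 18 = \left(-10\right) 18 = -180$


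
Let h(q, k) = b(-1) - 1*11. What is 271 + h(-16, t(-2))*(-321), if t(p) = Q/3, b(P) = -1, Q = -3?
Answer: 4123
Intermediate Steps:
t(p) = -1 (t(p) = -3/3 = -3*⅓ = -1)
h(q, k) = -12 (h(q, k) = -1 - 1*11 = -1 - 11 = -12)
271 + h(-16, t(-2))*(-321) = 271 - 12*(-321) = 271 + 3852 = 4123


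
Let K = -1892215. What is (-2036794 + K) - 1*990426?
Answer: -4919435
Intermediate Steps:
(-2036794 + K) - 1*990426 = (-2036794 - 1892215) - 1*990426 = -3929009 - 990426 = -4919435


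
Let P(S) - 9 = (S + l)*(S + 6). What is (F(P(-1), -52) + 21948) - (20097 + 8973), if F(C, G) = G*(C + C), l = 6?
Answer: -10658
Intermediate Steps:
P(S) = 9 + (6 + S)² (P(S) = 9 + (S + 6)*(S + 6) = 9 + (6 + S)*(6 + S) = 9 + (6 + S)²)
F(C, G) = 2*C*G (F(C, G) = G*(2*C) = 2*C*G)
(F(P(-1), -52) + 21948) - (20097 + 8973) = (2*(45 + (-1)² + 12*(-1))*(-52) + 21948) - (20097 + 8973) = (2*(45 + 1 - 12)*(-52) + 21948) - 1*29070 = (2*34*(-52) + 21948) - 29070 = (-3536 + 21948) - 29070 = 18412 - 29070 = -10658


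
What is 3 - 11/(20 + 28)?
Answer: 133/48 ≈ 2.7708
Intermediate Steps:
3 - 11/(20 + 28) = 3 - 11/48 = 133/48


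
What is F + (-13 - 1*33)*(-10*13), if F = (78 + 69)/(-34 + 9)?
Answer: 149353/25 ≈ 5974.1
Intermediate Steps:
F = -147/25 (F = 147/(-25) = 147*(-1/25) = -147/25 ≈ -5.8800)
F + (-13 - 1*33)*(-10*13) = -147/25 + (-13 - 1*33)*(-10*13) = -147/25 + (-13 - 33)*(-130) = -147/25 - 46*(-130) = -147/25 + 5980 = 149353/25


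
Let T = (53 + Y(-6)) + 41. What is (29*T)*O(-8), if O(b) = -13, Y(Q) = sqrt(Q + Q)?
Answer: -35438 - 754*I*sqrt(3) ≈ -35438.0 - 1306.0*I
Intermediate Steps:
Y(Q) = sqrt(2)*sqrt(Q) (Y(Q) = sqrt(2*Q) = sqrt(2)*sqrt(Q))
T = 94 + 2*I*sqrt(3) (T = (53 + sqrt(2)*sqrt(-6)) + 41 = (53 + sqrt(2)*(I*sqrt(6))) + 41 = (53 + 2*I*sqrt(3)) + 41 = 94 + 2*I*sqrt(3) ≈ 94.0 + 3.4641*I)
(29*T)*O(-8) = (29*(94 + 2*I*sqrt(3)))*(-13) = (2726 + 58*I*sqrt(3))*(-13) = -35438 - 754*I*sqrt(3)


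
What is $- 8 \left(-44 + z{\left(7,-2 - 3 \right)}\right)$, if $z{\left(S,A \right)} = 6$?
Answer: $304$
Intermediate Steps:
$- 8 \left(-44 + z{\left(7,-2 - 3 \right)}\right) = - 8 \left(-44 + 6\right) = \left(-8\right) \left(-38\right) = 304$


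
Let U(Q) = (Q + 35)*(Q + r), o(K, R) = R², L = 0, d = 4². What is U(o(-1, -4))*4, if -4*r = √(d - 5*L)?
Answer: 3060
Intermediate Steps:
d = 16
r = -1 (r = -√(16 - 5*0)/4 = -√(16 + 0)/4 = -√16/4 = -¼*4 = -1)
U(Q) = (-1 + Q)*(35 + Q) (U(Q) = (Q + 35)*(Q - 1) = (35 + Q)*(-1 + Q) = (-1 + Q)*(35 + Q))
U(o(-1, -4))*4 = (-35 + ((-4)²)² + 34*(-4)²)*4 = (-35 + 16² + 34*16)*4 = (-35 + 256 + 544)*4 = 765*4 = 3060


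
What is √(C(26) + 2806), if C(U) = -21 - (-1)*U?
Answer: √2811 ≈ 53.019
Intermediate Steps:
C(U) = -21 + U
√(C(26) + 2806) = √((-21 + 26) + 2806) = √(5 + 2806) = √2811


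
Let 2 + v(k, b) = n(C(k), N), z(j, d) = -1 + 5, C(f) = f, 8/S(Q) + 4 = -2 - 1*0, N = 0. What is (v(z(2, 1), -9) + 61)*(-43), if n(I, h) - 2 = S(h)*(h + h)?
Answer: -2623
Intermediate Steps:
S(Q) = -4/3 (S(Q) = 8/(-4 + (-2 - 1*0)) = 8/(-4 + (-2 + 0)) = 8/(-4 - 2) = 8/(-6) = 8*(-⅙) = -4/3)
n(I, h) = 2 - 8*h/3 (n(I, h) = 2 - 4*(h + h)/3 = 2 - 8*h/3)
z(j, d) = 4
v(k, b) = 0 (v(k, b) = -2 + (2 - 8/3*0) = -2 + (2 + 0) = -2 + 2 = 0)
(v(z(2, 1), -9) + 61)*(-43) = (0 + 61)*(-43) = 61*(-43) = -2623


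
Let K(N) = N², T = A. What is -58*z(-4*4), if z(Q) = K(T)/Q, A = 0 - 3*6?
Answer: 2349/2 ≈ 1174.5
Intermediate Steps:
A = -18 (A = 0 - 18 = -18)
T = -18
z(Q) = 324/Q (z(Q) = (-18)²/Q = 324/Q)
-58*z(-4*4) = -18792/((-4*4)) = -18792/(-16) = -18792*(-1)/16 = -58*(-81/4) = 2349/2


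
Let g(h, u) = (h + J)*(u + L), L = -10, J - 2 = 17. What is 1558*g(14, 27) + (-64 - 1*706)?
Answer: 873268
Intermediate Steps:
J = 19 (J = 2 + 17 = 19)
g(h, u) = (-10 + u)*(19 + h) (g(h, u) = (h + 19)*(u - 10) = (19 + h)*(-10 + u) = (-10 + u)*(19 + h))
1558*g(14, 27) + (-64 - 1*706) = 1558*(-190 - 10*14 + 19*27 + 14*27) + (-64 - 1*706) = 1558*(-190 - 140 + 513 + 378) + (-64 - 706) = 1558*561 - 770 = 874038 - 770 = 873268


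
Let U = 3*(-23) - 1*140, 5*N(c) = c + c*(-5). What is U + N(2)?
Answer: -1053/5 ≈ -210.60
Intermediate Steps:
N(c) = -4*c/5 (N(c) = (c + c*(-5))/5 = (c - 5*c)/5 = (-4*c)/5 = -4*c/5)
U = -209 (U = -69 - 140 = -209)
U + N(2) = -209 - 4/5*2 = -209 - 8/5 = -1053/5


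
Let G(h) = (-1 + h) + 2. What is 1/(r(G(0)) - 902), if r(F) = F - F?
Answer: -1/902 ≈ -0.0011086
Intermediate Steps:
G(h) = 1 + h
r(F) = 0
1/(r(G(0)) - 902) = 1/(0 - 902) = 1/(-902) = -1/902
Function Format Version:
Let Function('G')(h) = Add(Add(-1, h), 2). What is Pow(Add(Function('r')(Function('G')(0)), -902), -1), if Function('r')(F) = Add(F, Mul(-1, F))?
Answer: Rational(-1, 902) ≈ -0.0011086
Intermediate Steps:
Function('G')(h) = Add(1, h)
Function('r')(F) = 0
Pow(Add(Function('r')(Function('G')(0)), -902), -1) = Pow(Add(0, -902), -1) = Pow(-902, -1) = Rational(-1, 902)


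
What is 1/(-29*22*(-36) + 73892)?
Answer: 1/96860 ≈ 1.0324e-5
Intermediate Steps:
1/(-29*22*(-36) + 73892) = 1/(-638*(-36) + 73892) = 1/(22968 + 73892) = 1/96860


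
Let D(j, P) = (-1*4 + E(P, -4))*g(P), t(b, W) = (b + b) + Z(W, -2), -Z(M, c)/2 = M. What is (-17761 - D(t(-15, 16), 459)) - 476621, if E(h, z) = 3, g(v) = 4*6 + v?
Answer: -493899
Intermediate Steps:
Z(M, c) = -2*M
g(v) = 24 + v
t(b, W) = -2*W + 2*b (t(b, W) = (b + b) - 2*W = 2*b - 2*W = -2*W + 2*b)
D(j, P) = -24 - P (D(j, P) = (-1*4 + 3)*(24 + P) = (-4 + 3)*(24 + P) = -(24 + P) = -24 - P)
(-17761 - D(t(-15, 16), 459)) - 476621 = (-17761 - (-24 - 1*459)) - 476621 = (-17761 - (-24 - 459)) - 476621 = (-17761 - 1*(-483)) - 476621 = (-17761 + 483) - 476621 = -17278 - 476621 = -493899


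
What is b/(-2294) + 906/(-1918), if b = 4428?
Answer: -2642817/1099973 ≈ -2.4026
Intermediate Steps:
b/(-2294) + 906/(-1918) = 4428/(-2294) + 906/(-1918) = 4428*(-1/2294) + 906*(-1/1918) = -2214/1147 - 453/959 = -2642817/1099973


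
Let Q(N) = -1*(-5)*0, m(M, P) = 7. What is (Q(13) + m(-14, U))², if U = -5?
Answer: 49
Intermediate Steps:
Q(N) = 0 (Q(N) = 5*0 = 0)
(Q(13) + m(-14, U))² = (0 + 7)² = 7² = 49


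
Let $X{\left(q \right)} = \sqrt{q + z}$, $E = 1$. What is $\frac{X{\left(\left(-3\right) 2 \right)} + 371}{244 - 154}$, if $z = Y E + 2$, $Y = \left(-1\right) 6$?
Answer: $\frac{371}{90} + \frac{i \sqrt{10}}{90} \approx 4.1222 + 0.035136 i$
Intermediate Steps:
$Y = -6$
$z = -4$ ($z = \left(-6\right) 1 + 2 = -6 + 2 = -4$)
$X{\left(q \right)} = \sqrt{-4 + q}$ ($X{\left(q \right)} = \sqrt{q - 4} = \sqrt{-4 + q}$)
$\frac{X{\left(\left(-3\right) 2 \right)} + 371}{244 - 154} = \frac{\sqrt{-4 - 6} + 371}{244 - 154} = \frac{\sqrt{-4 - 6} + 371}{90} = \left(\sqrt{-10} + 371\right) \frac{1}{90} = \left(i \sqrt{10} + 371\right) \frac{1}{90} = \left(371 + i \sqrt{10}\right) \frac{1}{90} = \frac{371}{90} + \frac{i \sqrt{10}}{90}$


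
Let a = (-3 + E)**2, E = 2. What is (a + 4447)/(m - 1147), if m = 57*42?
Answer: 4448/1247 ≈ 3.5670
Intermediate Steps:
m = 2394
a = 1 (a = (-3 + 2)**2 = (-1)**2 = 1)
(a + 4447)/(m - 1147) = (1 + 4447)/(2394 - 1147) = 4448/1247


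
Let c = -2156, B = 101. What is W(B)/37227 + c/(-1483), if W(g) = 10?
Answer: 80276242/55207641 ≈ 1.4541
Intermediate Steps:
W(B)/37227 + c/(-1483) = 10/37227 - 2156/(-1483) = 10*(1/37227) - 2156*(-1/1483) = 10/37227 + 2156/1483 = 80276242/55207641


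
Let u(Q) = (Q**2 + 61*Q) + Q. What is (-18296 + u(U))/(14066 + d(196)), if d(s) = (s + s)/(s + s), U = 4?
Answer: -18032/14067 ≈ -1.2819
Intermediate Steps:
u(Q) = Q**2 + 62*Q
d(s) = 1 (d(s) = (2*s)/((2*s)) = (2*s)*(1/(2*s)) = 1)
(-18296 + u(U))/(14066 + d(196)) = (-18296 + 4*(62 + 4))/(14066 + 1) = (-18296 + 4*66)/14067 = (-18296 + 264)*(1/14067) = -18032*1/14067 = -18032/14067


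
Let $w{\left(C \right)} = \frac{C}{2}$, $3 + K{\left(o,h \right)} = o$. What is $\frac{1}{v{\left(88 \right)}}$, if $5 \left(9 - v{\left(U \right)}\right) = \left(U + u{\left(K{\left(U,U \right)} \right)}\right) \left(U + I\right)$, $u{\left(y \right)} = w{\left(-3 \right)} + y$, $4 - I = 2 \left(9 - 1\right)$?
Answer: $- \frac{5}{12989} \approx -0.00038494$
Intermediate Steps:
$K{\left(o,h \right)} = -3 + o$
$w{\left(C \right)} = \frac{C}{2}$ ($w{\left(C \right)} = C \frac{1}{2} = \frac{C}{2}$)
$I = -12$ ($I = 4 - 2 \left(9 - 1\right) = 4 - 2 \cdot 8 = 4 - 16 = -12$)
$u{\left(y \right)} = - \frac{3}{2} + y$ ($u{\left(y \right)} = \frac{1}{2} \left(-3\right) + y = - \frac{3}{2} + y$)
$v{\left(U \right)} = 9 - \frac{\left(-12 + U\right) \left(- \frac{9}{2} + 2 U\right)}{5}$ ($v{\left(U \right)} = 9 - \frac{\left(U + \left(- \frac{3}{2} + \left(-3 + U\right)\right)\right) \left(U - 12\right)}{5} = 9 - \frac{\left(U + \left(- \frac{9}{2} + U\right)\right) \left(-12 + U\right)}{5} = 9 - \frac{\left(- \frac{9}{2} + 2 U\right) \left(-12 + U\right)}{5} = 9 - \frac{\left(-12 + U\right) \left(- \frac{9}{2} + 2 U\right)}{5}$)
$\frac{1}{v{\left(88 \right)}} = \frac{1}{- \frac{9}{5} - \frac{2 \cdot 88^{2}}{5} + \frac{57}{10} \cdot 88} = \frac{1}{- \frac{9}{5} - \frac{15488}{5} + \frac{2508}{5}} = \frac{1}{- \frac{12989}{5}} = - \frac{5}{12989}$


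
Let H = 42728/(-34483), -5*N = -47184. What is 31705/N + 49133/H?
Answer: -1427408417371/36001392 ≈ -39649.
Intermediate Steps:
N = 47184/5 (N = -⅕*(-47184) = 47184/5 ≈ 9436.8)
H = -42728/34483 (H = 42728*(-1/34483) = -42728/34483 ≈ -1.2391)
31705/N + 49133/H = 31705/(47184/5) + 49133/(-42728/34483) = 31705*(5/47184) + 49133*(-34483/42728) = 158525/47184 - 242036177/6104 = -1427408417371/36001392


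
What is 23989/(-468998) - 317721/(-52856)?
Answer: 73871275487/12394679144 ≈ 5.9599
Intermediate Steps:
23989/(-468998) - 317721/(-52856) = 23989*(-1/468998) - 317721*(-1/52856) = -23989/468998 + 317721/52856 = 73871275487/12394679144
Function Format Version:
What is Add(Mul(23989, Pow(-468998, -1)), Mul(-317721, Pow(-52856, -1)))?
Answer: Rational(73871275487, 12394679144) ≈ 5.9599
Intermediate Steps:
Add(Mul(23989, Pow(-468998, -1)), Mul(-317721, Pow(-52856, -1))) = Add(Mul(23989, Rational(-1, 468998)), Mul(-317721, Rational(-1, 52856))) = Add(Rational(-23989, 468998), Rational(317721, 52856)) = Rational(73871275487, 12394679144)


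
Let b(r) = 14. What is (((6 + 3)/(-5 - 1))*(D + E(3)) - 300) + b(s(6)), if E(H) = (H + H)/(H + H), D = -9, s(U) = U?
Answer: -274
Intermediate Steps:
E(H) = 1 (E(H) = (2*H)/((2*H)) = (2*H)*(1/(2*H)) = 1)
(((6 + 3)/(-5 - 1))*(D + E(3)) - 300) + b(s(6)) = (((6 + 3)/(-5 - 1))*(-9 + 1) - 300) + 14 = ((9/(-6))*(-8) - 300) + 14 = ((9*(-⅙))*(-8) - 300) + 14 = (-3/2*(-8) - 300) + 14 = (12 - 300) + 14 = -288 + 14 = -274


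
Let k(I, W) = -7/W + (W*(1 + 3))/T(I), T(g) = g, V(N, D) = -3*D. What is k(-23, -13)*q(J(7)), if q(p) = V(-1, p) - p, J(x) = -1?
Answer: 3348/299 ≈ 11.197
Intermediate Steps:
k(I, W) = -7/W + 4*W/I (k(I, W) = -7/W + (W*(1 + 3))/I = -7/W + (W*4)/I = -7/W + (4*W)/I = -7/W + 4*W/I)
q(p) = -4*p (q(p) = -3*p - p = -4*p)
k(-23, -13)*q(J(7)) = (-7/(-13) + 4*(-13)/(-23))*(-4*(-1)) = (-7*(-1/13) + 4*(-13)*(-1/23))*4 = (7/13 + 52/23)*4 = (837/299)*4 = 3348/299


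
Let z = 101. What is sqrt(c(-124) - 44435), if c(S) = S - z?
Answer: 2*I*sqrt(11165) ≈ 211.33*I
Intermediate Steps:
c(S) = -101 + S (c(S) = S - 1*101 = S - 101 = -101 + S)
sqrt(c(-124) - 44435) = sqrt((-101 - 124) - 44435) = sqrt(-225 - 44435) = sqrt(-44660) = 2*I*sqrt(11165)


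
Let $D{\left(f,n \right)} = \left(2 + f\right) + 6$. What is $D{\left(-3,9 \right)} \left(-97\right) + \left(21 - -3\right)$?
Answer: $-461$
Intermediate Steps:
$D{\left(f,n \right)} = 8 + f$
$D{\left(-3,9 \right)} \left(-97\right) + \left(21 - -3\right) = \left(8 - 3\right) \left(-97\right) + \left(21 - -3\right) = 5 \left(-97\right) + \left(21 + 3\right) = -485 + 24 = -461$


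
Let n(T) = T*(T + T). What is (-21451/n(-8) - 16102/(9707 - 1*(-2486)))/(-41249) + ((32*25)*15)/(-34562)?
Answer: -381709377812181/1112507219714176 ≈ -0.34311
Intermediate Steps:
n(T) = 2*T**2 (n(T) = T*(2*T) = 2*T**2)
(-21451/n(-8) - 16102/(9707 - 1*(-2486)))/(-41249) + ((32*25)*15)/(-34562) = (-21451/(2*(-8)**2) - 16102/(9707 - 1*(-2486)))/(-41249) + ((32*25)*15)/(-34562) = (-21451/(2*64) - 16102/(9707 + 2486))*(-1/41249) + (800*15)*(-1/34562) = (-21451/128 - 16102/12193)*(-1/41249) + 12000*(-1/34562) = (-21451*1/128 - 16102*1/12193)*(-1/41249) - 6000/17281 = (-21451/128 - 16102/12193)*(-1/41249) - 6000/17281 = -263613099/1560704*(-1/41249) - 6000/17281 = 263613099/64377479296 - 6000/17281 = -381709377812181/1112507219714176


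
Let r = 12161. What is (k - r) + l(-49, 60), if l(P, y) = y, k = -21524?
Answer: -33625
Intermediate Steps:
(k - r) + l(-49, 60) = (-21524 - 1*12161) + 60 = (-21524 - 12161) + 60 = -33685 + 60 = -33625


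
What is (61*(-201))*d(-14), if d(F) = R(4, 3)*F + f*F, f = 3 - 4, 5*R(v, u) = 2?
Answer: -514962/5 ≈ -1.0299e+5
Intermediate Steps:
R(v, u) = 2/5 (R(v, u) = (1/5)*2 = 2/5)
f = -1
d(F) = -3*F/5 (d(F) = 2*F/5 - F = -3*F/5)
(61*(-201))*d(-14) = (61*(-201))*(-3/5*(-14)) = -12261*42/5 = -514962/5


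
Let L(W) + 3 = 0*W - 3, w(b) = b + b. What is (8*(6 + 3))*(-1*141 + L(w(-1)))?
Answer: -10584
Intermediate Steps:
w(b) = 2*b
L(W) = -6 (L(W) = -3 + (0*W - 3) = -3 + (0 - 3) = -3 - 3 = -6)
(8*(6 + 3))*(-1*141 + L(w(-1))) = (8*(6 + 3))*(-1*141 - 6) = (8*9)*(-141 - 6) = 72*(-147) = -10584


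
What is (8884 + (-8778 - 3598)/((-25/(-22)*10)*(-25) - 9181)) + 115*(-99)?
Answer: -65064495/26029 ≈ -2499.7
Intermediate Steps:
(8884 + (-8778 - 3598)/((-25/(-22)*10)*(-25) - 9181)) + 115*(-99) = (8884 - 12376/((-25*(-1/22)*10)*(-25) - 9181)) - 11385 = (8884 - 12376/(((25/22)*10)*(-25) - 9181)) - 11385 = (8884 - 12376/((125/11)*(-25) - 9181)) - 11385 = (8884 - 12376/(-3125/11 - 9181)) - 11385 = (8884 - 12376/(-104116/11)) - 11385 = (8884 - 12376*(-11/104116)) - 11385 = (8884 + 34034/26029) - 11385 = 231275670/26029 - 11385 = -65064495/26029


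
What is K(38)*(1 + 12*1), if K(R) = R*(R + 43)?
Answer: 40014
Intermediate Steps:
K(R) = R*(43 + R)
K(38)*(1 + 12*1) = (38*(43 + 38))*(1 + 12*1) = (38*81)*(1 + 12) = 3078*13 = 40014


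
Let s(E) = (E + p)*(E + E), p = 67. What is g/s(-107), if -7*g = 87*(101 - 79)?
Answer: -957/29960 ≈ -0.031943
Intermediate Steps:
s(E) = 2*E*(67 + E) (s(E) = (E + 67)*(E + E) = (67 + E)*(2*E) = 2*E*(67 + E))
g = -1914/7 (g = -87*(101 - 79)/7 = -87*22/7 = -⅐*1914 = -1914/7 ≈ -273.43)
g/s(-107) = -1914*(-1/(214*(67 - 107)))/7 = -1914/(7*(2*(-107)*(-40))) = -1914/7/8560 = -1914/7*1/8560 = -957/29960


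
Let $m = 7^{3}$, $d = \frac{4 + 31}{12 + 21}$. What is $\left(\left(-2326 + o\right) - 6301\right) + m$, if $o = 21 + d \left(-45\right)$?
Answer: $- \frac{91418}{11} \approx -8310.7$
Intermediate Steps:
$d = \frac{35}{33} \approx 1.0606$
$m = 343$
$o = - \frac{294}{11}$ ($o = 21 + \frac{35}{33} \left(-45\right) = 21 - \frac{525}{11} = - \frac{294}{11} \approx -26.727$)
$\left(\left(-2326 + o\right) - 6301\right) + m = \left(\left(-2326 - \frac{294}{11}\right) - 6301\right) + 343 = \left(- \frac{25880}{11} - 6301\right) + 343 = - \frac{95191}{11} + 343 = - \frac{91418}{11}$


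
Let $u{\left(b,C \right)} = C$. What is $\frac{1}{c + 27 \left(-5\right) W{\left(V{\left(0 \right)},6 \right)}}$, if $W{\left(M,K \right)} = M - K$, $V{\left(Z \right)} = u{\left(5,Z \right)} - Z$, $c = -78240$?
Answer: $- \frac{1}{77430} \approx -1.2915 \cdot 10^{-5}$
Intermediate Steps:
$V{\left(Z \right)} = 0$ ($V{\left(Z \right)} = Z - Z = 0$)
$\frac{1}{c + 27 \left(-5\right) W{\left(V{\left(0 \right)},6 \right)}} = \frac{1}{-78240 + 27 \left(-5\right) \left(0 - 6\right)} = \frac{1}{-78240 - 135 \left(0 - 6\right)} = \frac{1}{-78240 - -810} = \frac{1}{-78240 + 810} = \frac{1}{-77430} = - \frac{1}{77430}$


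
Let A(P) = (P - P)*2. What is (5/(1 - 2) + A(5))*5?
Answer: -25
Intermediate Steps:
A(P) = 0 (A(P) = 0*2 = 0)
(5/(1 - 2) + A(5))*5 = (5/(1 - 2) + 0)*5 = (5/(-1) + 0)*5 = (-1*5 + 0)*5 = (-5 + 0)*5 = -5*5 = -25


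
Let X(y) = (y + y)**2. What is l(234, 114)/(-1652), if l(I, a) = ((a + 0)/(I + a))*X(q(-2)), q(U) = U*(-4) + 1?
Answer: -1539/23954 ≈ -0.064248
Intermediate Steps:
q(U) = 1 - 4*U (q(U) = -4*U + 1 = 1 - 4*U)
X(y) = 4*y**2 (X(y) = (2*y)**2 = 4*y**2)
l(I, a) = 324*a/(I + a) (l(I, a) = ((a + 0)/(I + a))*(4*(1 - 4*(-2))**2) = (a/(I + a))*(4*(1 + 8)**2) = (a/(I + a))*(4*9**2) = (a/(I + a))*(4*81) = (a/(I + a))*324 = 324*a/(I + a))
l(234, 114)/(-1652) = (324*114/(234 + 114))/(-1652) = (324*114/348)*(-1/1652) = (324*114*(1/348))*(-1/1652) = (3078/29)*(-1/1652) = -1539/23954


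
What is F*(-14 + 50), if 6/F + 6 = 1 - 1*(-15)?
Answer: 108/5 ≈ 21.600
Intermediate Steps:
F = 3/5 (F = 6/(-6 + (1 - 1*(-15))) = 6/(-6 + (1 + 15)) = 6/(-6 + 16) = 6/10 = 6*(1/10) = 3/5 ≈ 0.60000)
F*(-14 + 50) = 3*(-14 + 50)/5 = (3/5)*36 = 108/5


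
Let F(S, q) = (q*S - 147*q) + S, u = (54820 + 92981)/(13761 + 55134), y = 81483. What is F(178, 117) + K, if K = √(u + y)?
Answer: 3805 + √42974550603330/22965 ≈ 4090.5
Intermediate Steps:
u = 49267/22965 (u = 147801/68895 = 147801*(1/68895) = 49267/22965 ≈ 2.1453)
F(S, q) = S - 147*q + S*q (F(S, q) = (S*q - 147*q) + S = (-147*q + S*q) + S = S - 147*q + S*q)
K = √42974550603330/22965 (K = √(49267/22965 + 81483) = √(1871306362/22965) = √42974550603330/22965 ≈ 285.46)
F(178, 117) + K = (178 - 147*117 + 178*117) + √42974550603330/22965 = (178 - 17199 + 20826) + √42974550603330/22965 = 3805 + √42974550603330/22965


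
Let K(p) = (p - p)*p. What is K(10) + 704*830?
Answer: 584320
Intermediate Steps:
K(p) = 0 (K(p) = 0*p = 0)
K(10) + 704*830 = 0 + 704*830 = 0 + 584320 = 584320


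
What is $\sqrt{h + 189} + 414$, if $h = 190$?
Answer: $414 + \sqrt{379} \approx 433.47$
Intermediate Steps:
$\sqrt{h + 189} + 414 = \sqrt{190 + 189} + 414 = \sqrt{379} + 414 = 414 + \sqrt{379}$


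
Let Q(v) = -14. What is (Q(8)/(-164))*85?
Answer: 595/82 ≈ 7.2561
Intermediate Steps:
(Q(8)/(-164))*85 = (-14/(-164))*85 = -1/164*(-14)*85 = (7/82)*85 = 595/82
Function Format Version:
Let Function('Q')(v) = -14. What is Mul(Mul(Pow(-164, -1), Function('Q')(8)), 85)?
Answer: Rational(595, 82) ≈ 7.2561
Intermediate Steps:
Mul(Mul(Pow(-164, -1), Function('Q')(8)), 85) = Mul(Mul(Pow(-164, -1), -14), 85) = Mul(Mul(Rational(-1, 164), -14), 85) = Mul(Rational(7, 82), 85) = Rational(595, 82)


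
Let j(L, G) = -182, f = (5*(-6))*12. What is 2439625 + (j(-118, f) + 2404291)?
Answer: 4843734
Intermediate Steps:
f = -360 (f = -30*12 = -360)
2439625 + (j(-118, f) + 2404291) = 2439625 + (-182 + 2404291) = 2439625 + 2404109 = 4843734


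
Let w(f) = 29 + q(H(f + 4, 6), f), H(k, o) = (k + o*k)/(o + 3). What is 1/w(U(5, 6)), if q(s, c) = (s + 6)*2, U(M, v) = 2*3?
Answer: 9/509 ≈ 0.017682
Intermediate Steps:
U(M, v) = 6
H(k, o) = (k + k*o)/(3 + o)
q(s, c) = 12 + 2*s (q(s, c) = (6 + s)*2 = 12 + 2*s)
w(f) = 425/9 + 14*f/9 (w(f) = 29 + (12 + 2*((f + 4)*(1 + 6)/(3 + 6))) = 29 + (12 + 2*((4 + f)*7/9)) = 29 + (12 + 2*((4 + f)*(⅑)*7)) = 29 + (12 + 2*(28/9 + 7*f/9)) = 29 + (12 + (56/9 + 14*f/9)) = 29 + (164/9 + 14*f/9) = 425/9 + 14*f/9)
1/w(U(5, 6)) = 1/(425/9 + (14/9)*6) = 1/(425/9 + 28/3) = 1/(509/9) = 9/509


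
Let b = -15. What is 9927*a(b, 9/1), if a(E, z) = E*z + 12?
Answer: -1221021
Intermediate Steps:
a(E, z) = 12 + E*z
9927*a(b, 9/1) = 9927*(12 - 135/1) = 9927*(12 - 135) = 9927*(-123) = -1221021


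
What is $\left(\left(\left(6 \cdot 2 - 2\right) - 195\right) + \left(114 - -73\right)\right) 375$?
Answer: $750$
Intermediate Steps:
$\left(\left(\left(6 \cdot 2 - 2\right) - 195\right) + \left(114 - -73\right)\right) 375 = \left(\left(\left(12 - 2\right) - 195\right) + \left(114 + 73\right)\right) 375 = \left(\left(10 - 195\right) + 187\right) 375 = \left(-185 + 187\right) 375 = 2 \cdot 375 = 750$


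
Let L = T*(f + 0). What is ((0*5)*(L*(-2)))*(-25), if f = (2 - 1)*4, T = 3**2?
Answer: 0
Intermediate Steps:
T = 9
f = 4 (f = 1*4 = 4)
L = 36 (L = 9*(4 + 0) = 9*4 = 36)
((0*5)*(L*(-2)))*(-25) = ((0*5)*(36*(-2)))*(-25) = (0*(-72))*(-25) = 0*(-25) = 0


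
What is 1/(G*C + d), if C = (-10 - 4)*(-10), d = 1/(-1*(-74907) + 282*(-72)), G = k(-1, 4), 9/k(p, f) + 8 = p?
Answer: -54603/7644419 ≈ -0.0071429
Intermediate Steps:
k(p, f) = 9/(-8 + p)
G = -1 (G = 9/(-8 - 1) = 9/(-9) = 9*(-1/9) = -1)
d = 1/54603 (d = 1/(74907 - 20304) = 1/54603 ≈ 1.8314e-5)
C = 140 (C = -14*(-10) = 140)
1/(G*C + d) = 1/(-1*140 + 1/54603) = 1/(-140 + 1/54603) = 1/(-7644419/54603) = -54603/7644419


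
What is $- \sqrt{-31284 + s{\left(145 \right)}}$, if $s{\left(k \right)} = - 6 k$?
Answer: $- i \sqrt{32154} \approx - 179.32 i$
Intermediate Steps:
$- \sqrt{-31284 + s{\left(145 \right)}} = - \sqrt{-31284 - 870} = - \sqrt{-32154} = - i \sqrt{32154}$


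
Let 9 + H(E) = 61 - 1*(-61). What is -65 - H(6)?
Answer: -178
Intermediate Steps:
H(E) = 113 (H(E) = -9 + (61 - 1*(-61)) = -9 + (61 + 61) = -9 + 122 = 113)
-65 - H(6) = -65 - 1*113 = -65 - 113 = -178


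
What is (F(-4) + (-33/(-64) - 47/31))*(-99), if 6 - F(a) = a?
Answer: -1767645/1984 ≈ -890.95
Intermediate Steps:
F(a) = 6 - a
(F(-4) + (-33/(-64) - 47/31))*(-99) = ((6 - 1*(-4)) + (-33/(-64) - 47/31))*(-99) = ((6 + 4) + (-33*(-1/64) - 47*1/31))*(-99) = (10 + (33/64 - 47/31))*(-99) = (10 - 1985/1984)*(-99) = (17855/1984)*(-99) = -1767645/1984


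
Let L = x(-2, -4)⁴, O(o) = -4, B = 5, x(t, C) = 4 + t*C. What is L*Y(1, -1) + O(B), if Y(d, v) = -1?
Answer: -20740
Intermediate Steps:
x(t, C) = 4 + C*t
L = 20736 (L = (4 - 4*(-2))⁴ = (4 + 8)⁴ = 12⁴ = 20736)
L*Y(1, -1) + O(B) = 20736*(-1) - 4 = -20736 - 4 = -20740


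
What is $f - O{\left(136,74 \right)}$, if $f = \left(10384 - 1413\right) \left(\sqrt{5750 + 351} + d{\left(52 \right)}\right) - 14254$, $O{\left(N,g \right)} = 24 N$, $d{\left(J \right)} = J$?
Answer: $448974 + 8971 \sqrt{6101} \approx 1.1497 \cdot 10^{6}$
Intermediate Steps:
$f = 452238 + 8971 \sqrt{6101}$ ($f = \left(10384 - 1413\right) \left(\sqrt{5750 + 351} + 52\right) - 14254 = 8971 \left(\sqrt{6101} + 52\right) - 14254 = 8971 \left(52 + \sqrt{6101}\right) - 14254 = \left(466492 + 8971 \sqrt{6101}\right) - 14254 = 452238 + 8971 \sqrt{6101} \approx 1.153 \cdot 10^{6}$)
$f - O{\left(136,74 \right)} = \left(452238 + 8971 \sqrt{6101}\right) - 24 \cdot 136 = \left(452238 + 8971 \sqrt{6101}\right) - 3264 = 448974 + 8971 \sqrt{6101}$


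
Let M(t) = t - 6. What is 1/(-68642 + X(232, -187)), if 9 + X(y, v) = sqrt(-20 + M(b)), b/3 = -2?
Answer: -68651/4712959833 - 4*I*sqrt(2)/4712959833 ≈ -1.4566e-5 - 1.2003e-9*I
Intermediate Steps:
b = -6 (b = 3*(-2) = -6)
M(t) = -6 + t
X(y, v) = -9 + 4*I*sqrt(2) (X(y, v) = -9 + sqrt(-20 + (-6 - 6)) = -9 + sqrt(-20 - 12) = -9 + sqrt(-32) = -9 + 4*I*sqrt(2))
1/(-68642 + X(232, -187)) = 1/(-68642 + (-9 + 4*I*sqrt(2))) = 1/(-68651 + 4*I*sqrt(2))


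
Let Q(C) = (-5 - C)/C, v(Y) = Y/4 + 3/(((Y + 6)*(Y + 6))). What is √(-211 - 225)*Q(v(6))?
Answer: -626*I*√109/73 ≈ -89.529*I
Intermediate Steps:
v(Y) = 3/(6 + Y)² + Y/4 (v(Y) = Y*(¼) + 3/(((6 + Y)*(6 + Y))) = Y/4 + 3/((6 + Y)²) = Y/4 + 3/(6 + Y)² = 3/(6 + Y)² + Y/4)
Q(C) = (-5 - C)/C
√(-211 - 225)*Q(v(6)) = √(-211 - 225)*((-5 - (3/(6 + 6)² + (¼)*6))/(3/(6 + 6)² + (¼)*6)) = √(-436)*((-5 - (3/12² + 3/2))/(3/12² + 3/2)) = (2*I*√109)*((-5 - (3*(1/144) + 3/2))/(3*(1/144) + 3/2)) = (2*I*√109)*((-5 - (1/48 + 3/2))/(1/48 + 3/2)) = (2*I*√109)*((-5 - 1*73/48)/(73/48)) = (2*I*√109)*(48*(-5 - 73/48)/73) = (2*I*√109)*((48/73)*(-313/48)) = (2*I*√109)*(-313/73) = -626*I*√109/73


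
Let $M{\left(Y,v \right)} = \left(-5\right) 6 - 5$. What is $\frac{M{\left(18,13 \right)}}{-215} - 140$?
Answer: $- \frac{6013}{43} \approx -139.84$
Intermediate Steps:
$M{\left(Y,v \right)} = -35$ ($M{\left(Y,v \right)} = -30 - 5 = -35$)
$\frac{M{\left(18,13 \right)}}{-215} - 140 = - \frac{35}{-215} - 140 = \left(-35\right) \left(- \frac{1}{215}\right) - 140 = \frac{7}{43} - 140 = - \frac{6013}{43}$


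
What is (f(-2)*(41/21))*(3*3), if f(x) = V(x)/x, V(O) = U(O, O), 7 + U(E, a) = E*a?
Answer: 369/14 ≈ 26.357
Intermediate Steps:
U(E, a) = -7 + E*a
V(O) = -7 + O**2 (V(O) = -7 + O*O = -7 + O**2)
f(x) = (-7 + x**2)/x
(f(-2)*(41/21))*(3*3) = ((-2 - 7/(-2))*(41/21))*(3*3) = ((-2 - 7*(-1/2))*(41*(1/21)))*9 = ((-2 + 7/2)*(41/21))*9 = ((3/2)*(41/21))*9 = (41/14)*9 = 369/14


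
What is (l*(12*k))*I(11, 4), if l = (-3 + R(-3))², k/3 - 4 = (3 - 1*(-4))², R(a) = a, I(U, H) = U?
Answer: 755568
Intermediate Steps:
k = 159 (k = 12 + 3*(3 - 1*(-4))² = 12 + 3*(3 + 4)² = 12 + 3*7² = 12 + 3*49 = 12 + 147 = 159)
l = 36 (l = (-3 - 3)² = (-6)² = 36)
(l*(12*k))*I(11, 4) = (36*(12*159))*11 = (36*1908)*11 = 68688*11 = 755568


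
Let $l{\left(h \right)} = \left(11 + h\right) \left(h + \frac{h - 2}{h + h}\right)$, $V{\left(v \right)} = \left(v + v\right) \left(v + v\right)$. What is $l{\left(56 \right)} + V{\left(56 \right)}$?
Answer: $\frac{914385}{56} \approx 16328.0$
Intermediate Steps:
$V{\left(v \right)} = 4 v^{2}$ ($V{\left(v \right)} = 2 v 2 v = 4 v^{2}$)
$l{\left(h \right)} = \left(11 + h\right) \left(h + \frac{-2 + h}{2 h}\right)$
$l{\left(56 \right)} + V{\left(56 \right)} = \left(\frac{9}{2} + 56^{2} - \frac{11}{56} + \frac{23}{2} \cdot 56\right) + 4 \cdot 56^{2} = \left(\frac{9}{2} + 3136 - \frac{11}{56} + 644\right) + 4 \cdot 3136 = \left(\frac{9}{2} + 3136 - \frac{11}{56} + 644\right) + 12544 = \frac{211921}{56} + 12544 = \frac{914385}{56}$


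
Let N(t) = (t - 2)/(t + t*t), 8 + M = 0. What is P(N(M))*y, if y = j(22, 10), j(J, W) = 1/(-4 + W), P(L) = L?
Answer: -5/168 ≈ -0.029762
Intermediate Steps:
M = -8 (M = -8 + 0 = -8)
N(t) = (-2 + t)/(t + t²)
y = ⅙ (y = 1/(-4 + 10) = 1/6 = ⅙ ≈ 0.16667)
P(N(M))*y = ((-2 - 8)/((-8)*(1 - 8)))*(⅙) = -⅛*(-10)/(-7)*(⅙) = -⅛*(-⅐)*(-10)*(⅙) = -5/28*⅙ = -5/168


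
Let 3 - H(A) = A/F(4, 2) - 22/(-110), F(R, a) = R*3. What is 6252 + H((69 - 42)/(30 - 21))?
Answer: 125091/20 ≈ 6254.5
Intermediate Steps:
F(R, a) = 3*R
H(A) = 14/5 - A/12 (H(A) = 3 - (A/((3*4)) - 22/(-110)) = 3 - (A/12 - 22*(-1/110)) = 3 - (A*(1/12) + ⅕) = 3 - (A/12 + ⅕) = 3 - (⅕ + A/12) = 3 + (-⅕ - A/12) = 14/5 - A/12)
6252 + H((69 - 42)/(30 - 21)) = 6252 + (14/5 - (69 - 42)/(12*(30 - 21))) = 6252 + (14/5 - 9/(4*9)) = 6252 + (14/5 - 1/12*3) = 6252 + (14/5 - ¼) = 6252 + 51/20 = 125091/20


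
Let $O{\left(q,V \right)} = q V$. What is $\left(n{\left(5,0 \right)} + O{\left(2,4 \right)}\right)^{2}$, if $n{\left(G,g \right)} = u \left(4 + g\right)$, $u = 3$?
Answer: $400$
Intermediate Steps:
$n{\left(G,g \right)} = 12 + 3 g$ ($n{\left(G,g \right)} = 3 \left(4 + g\right) = 12 + 3 g$)
$O{\left(q,V \right)} = V q$
$\left(n{\left(5,0 \right)} + O{\left(2,4 \right)}\right)^{2} = \left(\left(12 + 3 \cdot 0\right) + 4 \cdot 2\right)^{2} = \left(\left(12 + 0\right) + 8\right)^{2} = \left(12 + 8\right)^{2} = 20^{2} = 400$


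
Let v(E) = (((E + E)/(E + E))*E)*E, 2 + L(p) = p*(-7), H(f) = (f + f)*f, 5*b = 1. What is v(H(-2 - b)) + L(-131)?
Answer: 630439/625 ≈ 1008.7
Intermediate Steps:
b = ⅕ (b = (⅕)*1 = ⅕ ≈ 0.20000)
H(f) = 2*f² (H(f) = (2*f)*f = 2*f²)
L(p) = -2 - 7*p (L(p) = -2 + p*(-7) = -2 - 7*p)
v(E) = E² (v(E) = (((2*E)/((2*E)))*E)*E = (((2*E)*(1/(2*E)))*E)*E = (1*E)*E = E*E = E²)
v(H(-2 - b)) + L(-131) = (2*(-2 - 1*⅕)²)² + (-2 - 7*(-131)) = (2*(-2 - ⅕)²)² + (-2 + 917) = (2*(-11/5)²)² + 915 = (2*(121/25))² + 915 = (242/25)² + 915 = 58564/625 + 915 = 630439/625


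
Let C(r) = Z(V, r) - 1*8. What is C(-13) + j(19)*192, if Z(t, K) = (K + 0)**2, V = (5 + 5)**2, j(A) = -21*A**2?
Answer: -1455391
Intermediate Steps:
V = 100 (V = 10**2 = 100)
Z(t, K) = K**2
C(r) = -8 + r**2 (C(r) = r**2 - 1*8 = r**2 - 8 = -8 + r**2)
C(-13) + j(19)*192 = (-8 + (-13)**2) - 21*19**2*192 = (-8 + 169) - 21*361*192 = 161 - 7581*192 = 161 - 1455552 = -1455391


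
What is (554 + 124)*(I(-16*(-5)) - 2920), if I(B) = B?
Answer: -1925520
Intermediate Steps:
(554 + 124)*(I(-16*(-5)) - 2920) = (554 + 124)*(-16*(-5) - 2920) = 678*(80 - 2920) = 678*(-2840) = -1925520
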